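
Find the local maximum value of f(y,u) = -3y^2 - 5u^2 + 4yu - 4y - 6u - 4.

27/11

∂f/∂y = -6y + 4u - 4 = 0 and ∂f/∂u = 4y - 10u - 6 = 0, so (y, u) = (-16/11, -13/11).
The Hessian has f_{yy} = -6, f_{uu} = -10, f_{yu} = 4, giving D = 44 > 0 with f_{yy} < 0, so the point is a local maximum.
f(-16/11, -13/11) = 27/11.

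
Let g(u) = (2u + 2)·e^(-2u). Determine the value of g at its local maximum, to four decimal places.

2.7183

Differentiating with the product rule gives g'(u) = (-4u - 2)·e^(-2u). Since e^(-2u) > 0, the only critical point is u = -1/2.
g''(-1/2) has the same sign as -4 < 0, so this is a local maximum.
g(-1/2) = (1)·e^(1) ≈ 2.7183.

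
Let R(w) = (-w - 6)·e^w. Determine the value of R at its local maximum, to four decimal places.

0.0009

Differentiating with the product rule gives R'(w) = (-w - 7)·e^w. Since e^w > 0, the only critical point is w = -7.
R''(-7) has the same sign as -1 < 0, so this is a local maximum.
R(-7) = (1)·e^(-7) ≈ 0.0009.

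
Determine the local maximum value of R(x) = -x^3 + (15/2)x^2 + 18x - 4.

158

R'(x) = -3x^2 + 15x + 18. Setting R'(x) = 0 gives x ∈ {-1, 6}.
Since R''(x) = -6x + 15, we get R''(-1) = 21 > 0 ⇒ local minimum; R''(6) = -21 < 0 ⇒ local maximum.
So the local maximum value is R(6) = 158.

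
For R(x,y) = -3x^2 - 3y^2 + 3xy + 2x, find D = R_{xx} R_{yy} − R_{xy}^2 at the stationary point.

27

∂R/∂x = -6x + 3y + 2 = 0 and ∂R/∂y = 3x - 6y = 0, so (x, y) = (4/9, 2/9).
The Hessian has R_{xx} = -6, R_{yy} = -6, R_{xy} = 3, giving D = 27 > 0 with R_{xx} < 0, so the point is a local maximum.
D = (-6)·(-6) − (3)^2 = 27.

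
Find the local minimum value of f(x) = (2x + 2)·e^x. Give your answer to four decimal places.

-0.2707

f'(x) = 2·e^x + (2x + 2)·1·e^x = (2x + 4)·e^x. Since e^x > 0, the only critical point is x = -2.
f''(-2) has the same sign as 2 > 0, so this is a local minimum.
f(-2) = (-2)·e^(-2) ≈ -0.2707.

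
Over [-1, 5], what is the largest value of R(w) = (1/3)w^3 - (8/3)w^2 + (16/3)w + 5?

R'(w) = w^2 - (16/3)w + 16/3, which vanishes at w = 4/3 and w = 4.
Evaluating at the critical points and endpoints: R(-1) = -10/3,  R(4/3) = 661/81,  R(4) = 5,  R(5) = 20/3.
The maximum over the interval is 661/81, attained at w = 4/3.

661/81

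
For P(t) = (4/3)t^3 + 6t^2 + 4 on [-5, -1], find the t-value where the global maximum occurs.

The derivative is 4t^2 + 12t, whose only zero in [-5, -1] is t = -3.
Candidates: P(-5) = -38/3; P(-3) = 22; P(-1) = 26/3.
So the maximum is P(-3) = 22.

-3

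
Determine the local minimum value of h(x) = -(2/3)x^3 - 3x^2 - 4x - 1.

1/3

h'(x) = -2x^2 - 6x - 4. Setting h'(x) = 0 gives x ∈ {-2, -1}.
Since h''(x) = -4x - 6, we get h''(-2) = 2 > 0 ⇒ local minimum; h''(-1) = -2 < 0 ⇒ local maximum.
The local minimum is h(-2) = 1/3.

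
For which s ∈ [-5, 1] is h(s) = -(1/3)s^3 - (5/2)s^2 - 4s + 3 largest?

-1

The derivative is -s^2 - 5s - 4, which vanishes at s = -4 and s = -1.
Evaluating at the critical points and endpoints: h(-5) = 13/6,  h(-4) = 1/3,  h(-1) = 29/6,  h(1) = -23/6.
The maximum over the interval is 29/6, attained at s = -1.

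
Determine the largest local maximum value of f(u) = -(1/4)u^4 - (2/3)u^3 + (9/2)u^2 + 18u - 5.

205/4

Critical points: f'(u) = -u^3 - 2u^2 + 9u + 18 vanishes at u = -3, -2, 3.
Since f''(u) = -3u^2 - 4u + 9, we get f''(-3) = -6 < 0 ⇒ local maximum; f''(-2) = 5 > 0 ⇒ local minimum; f''(3) = -30 < 0 ⇒ local maximum.
The largest local maximum is f(3) = 205/4.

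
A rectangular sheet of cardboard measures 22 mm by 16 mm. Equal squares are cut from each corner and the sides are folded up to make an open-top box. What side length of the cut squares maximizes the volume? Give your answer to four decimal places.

3.0504

With cut size x, the volume is V(x) = x(22 − 2x)(16 − 2x) for 0 < x < 8.
V'(x) = 12x^2 − 152x + 352. Setting V'(x) = 0 gives x ≈ 3.0504 (the root in (0, 8)).
V''(x) = 24x − 152 is negative there, so this is the maximum; V ≈ 480.1005.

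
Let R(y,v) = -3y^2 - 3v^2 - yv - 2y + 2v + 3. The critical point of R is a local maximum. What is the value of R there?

∂R/∂y = -6y - v - 2 = 0 and ∂R/∂v = -y - 6v + 2 = 0, so (y, v) = (-2/5, 2/5).
The Hessian has R_{yy} = -6, R_{vv} = -6, R_{yv} = -1, giving D = 35 > 0 with R_{yy} < 0, so the point is a local maximum.
R(-2/5, 2/5) = 19/5.

19/5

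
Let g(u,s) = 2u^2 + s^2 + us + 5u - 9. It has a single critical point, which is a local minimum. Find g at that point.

-88/7

∂g/∂u = 4u + s + 5 = 0 and ∂g/∂s = u + 2s = 0, so (u, s) = (-10/7, 5/7).
The Hessian has g_{uu} = 4, g_{ss} = 2, g_{us} = 1, giving D = 7 > 0 with g_{uu} > 0, so the point is a local minimum.
g(-10/7, 5/7) = -88/7.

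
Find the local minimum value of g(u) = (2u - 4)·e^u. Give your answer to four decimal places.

g'(u) = 2·e^u + (2u - 4)·1·e^u = (2u - 2)·e^u. Since e^u > 0, the only critical point is u = 1.
g''(1) has the same sign as 2 > 0, so this is a local minimum.
g(1) = (-2)·e^(1) ≈ -5.4366.

-5.4366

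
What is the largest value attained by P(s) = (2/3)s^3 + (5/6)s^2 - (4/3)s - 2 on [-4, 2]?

P'(s) = 2s^2 + (5/3)s - 4/3, which vanishes at s = -4/3 and s = 1/2.
Compare values at every candidate in [-4, 2]: P(-4) = -26, P(-4/3) = -26/81, P(1/2) = -19/8, P(2) = 4.
Hence the absolute maximum is 4 at s = 2.

4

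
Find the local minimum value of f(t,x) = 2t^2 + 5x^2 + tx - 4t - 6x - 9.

∂f/∂t = 4t + x - 4 = 0 and ∂f/∂x = t + 10x - 6 = 0, so (t, x) = (34/39, 20/39).
The Hessian has f_{tt} = 4, f_{xx} = 10, f_{tx} = 1, giving D = 39 > 0 with f_{tt} > 0, so the point is a local minimum.
f(34/39, 20/39) = -479/39.

-479/39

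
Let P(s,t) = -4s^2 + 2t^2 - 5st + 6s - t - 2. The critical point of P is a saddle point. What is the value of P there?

-4/3

∂P/∂s = -8s - 5t + 6 = 0 and ∂P/∂t = -5s + 4t - 1 = 0, so (s, t) = (1/3, 2/3).
The Hessian has P_{ss} = -8, P_{tt} = 4, P_{st} = -5, giving D = -57 < 0, so the point is a saddle point.
P(1/3, 2/3) = -4/3.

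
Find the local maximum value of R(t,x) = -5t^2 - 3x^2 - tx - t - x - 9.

-524/59

∂R/∂t = -10t - x - 1 = 0 and ∂R/∂x = -t - 6x - 1 = 0, so (t, x) = (-5/59, -9/59).
The Hessian has R_{tt} = -10, R_{xx} = -6, R_{tx} = -1, giving D = 59 > 0 with R_{tt} < 0, so the point is a local maximum.
R(-5/59, -9/59) = -524/59.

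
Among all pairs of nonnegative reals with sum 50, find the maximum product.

With x + y = 50, the product is P(x) = x(50 − x).
P'(x) = 50 − 2x = 0 gives x = 25; P'' = −2 < 0, so this is the maximum.
P = 25·25 = 625.

625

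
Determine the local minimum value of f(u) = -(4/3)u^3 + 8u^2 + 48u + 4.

-148/3

f'(u) = -4u^2 + 16u + 48. Setting f'(u) = 0 gives u ∈ {-2, 6}.
Second-derivative test with f''(u) = -8u + 16: f''(-2) = 32 > 0 ⇒ local minimum; f''(6) = -32 < 0 ⇒ local maximum.
Thus f has its local minimum at u = -2, with value -148/3.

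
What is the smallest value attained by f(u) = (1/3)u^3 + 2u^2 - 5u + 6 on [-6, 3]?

Differentiating, f'(u) = u^2 + 4u - 5; which vanishes at u = -5 and u = 1.
Evaluating at the critical points and endpoints: f(-6) = 36; f(-5) = 118/3; f(1) = 10/3; f(3) = 18.
So the minimum is f(1) = 10/3.

10/3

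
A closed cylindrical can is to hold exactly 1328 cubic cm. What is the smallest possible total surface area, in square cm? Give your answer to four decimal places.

With radius r and height h, πr²h = 1328 so h = 1328/(πr²), and S(r) = 2πr² + 2πrh = 2πr² + 2·1328/r.
S'(r) = 4πr − 2·1328/r² = 0 ⇒ r³ = 1328/(2π), so r ≈ 5.9567 and h = 2r ≈ 11.9134.
S''(r) = 4π + 4·1328/r³ > 0, so this is the minimum; S ≈ 668.8262.

668.8262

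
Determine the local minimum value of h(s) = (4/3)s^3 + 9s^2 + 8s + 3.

13/12

Critical points: h'(s) = 4s^2 + 18s + 8 vanishes at s = -4, -1/2.
h''(s) = 8s + 18. h''(-4) = -14 < 0 ⇒ local maximum; h''(-1/2) = 14 > 0 ⇒ local minimum.
So the local minimum value is h(-1/2) = 13/12.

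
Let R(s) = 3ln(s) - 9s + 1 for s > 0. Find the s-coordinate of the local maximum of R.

1/3

R'(s) = 3/s − 9 = 0 gives s = 1/3.
R''(s) = -3/s², which is negative for s > 0, so this is a local maximum.
R(1/3) = 3·ln(1/3) - 3 + 1 ≈ -5.2958.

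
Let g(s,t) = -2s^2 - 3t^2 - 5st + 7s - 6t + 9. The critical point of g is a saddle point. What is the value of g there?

-420

∂g/∂s = -4s - 5t + 7 = 0 and ∂g/∂t = -5s - 6t - 6 = 0, so (s, t) = (-72, 59).
The Hessian has g_{ss} = -4, g_{tt} = -6, g_{st} = -5, giving D = -1 < 0, so the point is a saddle point.
g(-72, 59) = -420.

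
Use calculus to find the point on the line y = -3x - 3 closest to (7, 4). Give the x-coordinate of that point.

-7/5

Minimize D(x)^2 = (x - 7)^2 + (-3x - 7)^2.
d/dx[D^2] = 2(x - 7) + 2·(-3)·(-3x - 7) = 0 ⇒ x = -7/5.
Then y = 6/5 and the distance is √(392/5) ≈ 8.8544.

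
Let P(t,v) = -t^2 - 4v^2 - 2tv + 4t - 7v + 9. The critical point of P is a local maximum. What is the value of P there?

∂P/∂t = -2t - 2v + 4 = 0 and ∂P/∂v = -2t - 8v - 7 = 0, so (t, v) = (23/6, -11/6).
The Hessian has P_{tt} = -2, P_{vv} = -8, P_{tv} = -2, giving D = 12 > 0 with P_{tt} < 0, so the point is a local maximum.
P(23/6, -11/6) = 277/12.

277/12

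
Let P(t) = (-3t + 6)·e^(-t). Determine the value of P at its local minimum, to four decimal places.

-0.1494

Differentiating with the product rule gives P'(t) = (3t - 9)·e^(-t). Since e^(-t) > 0, the only critical point is t = 3.
P''(3) has the same sign as 3 > 0, so this is a local minimum.
P(3) = (-3)·e^(-3) ≈ -0.1494.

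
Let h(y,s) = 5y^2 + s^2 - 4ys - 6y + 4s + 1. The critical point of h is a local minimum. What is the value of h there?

∂h/∂y = 10y - 4s - 6 = 0 and ∂h/∂s = -4y + 2s + 4 = 0, so (y, s) = (-1, -4).
The Hessian has h_{yy} = 10, h_{ss} = 2, h_{ys} = -4, giving D = 4 > 0 with h_{yy} > 0, so the point is a local minimum.
h(-1, -4) = -4.

-4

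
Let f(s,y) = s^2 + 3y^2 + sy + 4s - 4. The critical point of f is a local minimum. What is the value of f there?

-92/11

∂f/∂s = 2s + y + 4 = 0 and ∂f/∂y = s + 6y = 0, so (s, y) = (-24/11, 4/11).
The Hessian has f_{ss} = 2, f_{yy} = 6, f_{sy} = 1, giving D = 11 > 0 with f_{ss} > 0, so the point is a local minimum.
f(-24/11, 4/11) = -92/11.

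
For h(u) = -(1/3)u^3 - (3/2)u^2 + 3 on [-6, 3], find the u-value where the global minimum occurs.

3

h'(u) = -u^2 - 3u, which vanishes at u = -3 and u = 0.
Compare values at every candidate in [-6, 3]: h(-6) = 21, h(-3) = -3/2, h(0) = 3, h(3) = -39/2.
So the minimum is h(3) = -39/2.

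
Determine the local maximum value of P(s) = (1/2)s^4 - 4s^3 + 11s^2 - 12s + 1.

P'(s) = 2s^3 - 12s^2 + 22s - 12. Setting P'(s) = 0 gives s ∈ {1, 2, 3}.
Second-derivative test with P''(s) = 6s^2 - 24s + 22: P''(1) = 4 > 0 ⇒ local minimum; P''(2) = -2 < 0 ⇒ local maximum; P''(3) = 4 > 0 ⇒ local minimum.
So the local maximum value is P(2) = -3.

-3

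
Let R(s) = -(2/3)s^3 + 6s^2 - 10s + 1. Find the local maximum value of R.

53/3

Critical points: R'(s) = -2s^2 + 12s - 10 vanishes at s = 1, 5.
Second-derivative test with R''(s) = -4s + 12: R''(1) = 8 > 0 ⇒ local minimum; R''(5) = -8 < 0 ⇒ local maximum.
Thus R has its local maximum at s = 5, with value 53/3.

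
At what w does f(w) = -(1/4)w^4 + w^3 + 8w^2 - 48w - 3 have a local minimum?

Critical points: f'(w) = -w^3 + 3w^2 + 16w - 48 vanishes at w = -4, 3, 4.
f''(w) = -3w^2 + 6w + 16. f''(-4) = -56 < 0 ⇒ local maximum; f''(3) = 7 > 0 ⇒ local minimum; f''(4) = -8 < 0 ⇒ local maximum.
So the local minimum value is f(3) = -273/4.

3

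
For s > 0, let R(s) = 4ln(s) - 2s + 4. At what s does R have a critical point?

2

R'(s) = 4/s − 2 = 0 gives s = 2.
R''(s) = -4/s², which is negative for s > 0, so this is a local maximum.
R(2) = 4·ln(2) - 4 + 4 ≈ 2.7726.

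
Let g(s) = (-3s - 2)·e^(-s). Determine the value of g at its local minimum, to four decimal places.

Differentiating with the product rule gives g'(s) = (3s - 1)·e^(-s). Since e^(-s) > 0, the only critical point is s = 1/3.
g''(1/3) has the same sign as 3 > 0, so this is a local minimum.
g(1/3) = (-3)·e^(-1/3) ≈ -2.1496.

-2.1496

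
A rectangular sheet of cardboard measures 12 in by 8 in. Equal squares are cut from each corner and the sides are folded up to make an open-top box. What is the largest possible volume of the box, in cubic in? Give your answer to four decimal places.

With cut size x, the volume is V(x) = x(12 − 2x)(8 − 2x) for 0 < x < 4.
V'(x) = 12x^2 − 80x + 96. Setting V'(x) = 0 gives x ≈ 1.5695 (the root in (0, 4)).
V''(x) = 24x − 80 is negative there, so this is the maximum; V ≈ 67.6036.

67.6036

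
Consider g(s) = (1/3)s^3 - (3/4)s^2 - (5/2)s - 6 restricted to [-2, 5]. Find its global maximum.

53/12

g'(s) = s^2 - (3/2)s - 5/2, which vanishes at s = -1 and s = 5/2.
Compare values at every candidate in [-2, 5]: g(-2) = -20/3,  g(-1) = -55/12,  g(5/2) = -563/48,  g(5) = 53/12.
Hence the absolute maximum is 53/12 at s = 5.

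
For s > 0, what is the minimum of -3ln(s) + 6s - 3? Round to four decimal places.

2.0794

h'(s) = -3/s + 6 = 0 gives s = 1/2.
h''(s) = 3/s², which is positive for s > 0, so this is a local minimum.
h(1/2) = -3·ln(1/2) + 3 - 3 ≈ 2.0794.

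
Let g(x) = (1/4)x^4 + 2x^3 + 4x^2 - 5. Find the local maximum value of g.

g'(x) = x^3 + 6x^2 + 8x. Setting g'(x) = 0 gives x ∈ {-4, -2, 0}.
Since g''(x) = 3x^2 + 12x + 8, we get g''(-4) = 8 > 0 ⇒ local minimum; g''(-2) = -4 < 0 ⇒ local maximum; g''(0) = 8 > 0 ⇒ local minimum.
So the local maximum value is g(-2) = -1.

-1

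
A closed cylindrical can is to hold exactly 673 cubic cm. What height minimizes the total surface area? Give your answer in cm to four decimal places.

9.4982

With radius r and height h, πr²h = 673 so h = 673/(πr²), and S(r) = 2πr² + 2πrh = 2πr² + 2·673/r.
S'(r) = 4πr − 2·673/r² = 0 ⇒ r³ = 673/(2π), so r ≈ 4.7491 and h = 2r ≈ 9.4982.
S''(r) = 4π + 4·673/r³ > 0, so this is the minimum; S ≈ 425.1328.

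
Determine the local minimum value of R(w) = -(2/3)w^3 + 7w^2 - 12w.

-17/3

Critical points: R'(w) = -2w^2 + 14w - 12 vanishes at w = 1, 6.
Since R''(w) = -4w + 14, we get R''(1) = 10 > 0 ⇒ local minimum; R''(6) = -10 < 0 ⇒ local maximum.
So the local minimum value is R(1) = -17/3.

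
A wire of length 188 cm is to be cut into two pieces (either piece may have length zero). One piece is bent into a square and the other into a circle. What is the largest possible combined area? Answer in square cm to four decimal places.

Let x be the length used for the square. Square side x/4; circle radius (188−x)/(2π).
A(x) = (x/4)² + π·((188−x)/(2π))² = x²/16 + (188−x)²/(4π) for 0 ≤ x ≤ 188. A'(x) = x/8 − (188−x)/(2π) = 0 gives x = 4·188/(π+4) ≈ 105.2986.
A'' > 0, so the interior critical point is a minimum; the maximum is at an endpoint. A(0) = 2812.5862 and A(188) = 2209.0000, so the largest area is 2812.5862.

2812.5862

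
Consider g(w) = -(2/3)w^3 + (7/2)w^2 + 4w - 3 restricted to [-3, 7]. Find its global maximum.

69/2

g'(w) = -2w^2 + 7w + 4, which vanishes at w = -1/2 and w = 4.
Evaluating at the critical points and endpoints: g(-3) = 69/2,  g(-1/2) = -97/24,  g(4) = 79/3,  g(7) = -193/6.
Hence the absolute maximum is 69/2 at w = -3.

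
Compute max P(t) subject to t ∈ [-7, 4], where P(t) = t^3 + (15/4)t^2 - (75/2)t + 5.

P'(t) = 3t^2 + (15/2)t - 75/2, which vanishes at t = -5 and t = 5/2.
Compare values at every candidate in [-7, 4]: P(-7) = 433/4, P(-5) = 645/4, P(5/2) = -795/16, P(4) = -21.
So the maximum is P(-5) = 645/4.

645/4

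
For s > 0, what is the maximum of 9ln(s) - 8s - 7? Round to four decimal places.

R'(s) = 9/s − 8 = 0 gives s = 9/8.
R''(s) = -9/s², which is negative for s > 0, so this is a local maximum.
R(9/8) = 9·ln(9/8) - 9 - 7 ≈ -14.9400.

-14.9400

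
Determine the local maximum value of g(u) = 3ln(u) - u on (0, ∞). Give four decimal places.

0.2958

g'(u) = 3/u − 1 = 0 gives u = 3.
g''(u) = -3/u², which is negative for u > 0, so this is a local maximum.
g(3) = 3·ln(3) - 3 ≈ 0.2958.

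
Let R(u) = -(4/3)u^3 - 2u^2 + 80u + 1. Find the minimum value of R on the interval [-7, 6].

R'(u) = -4u^2 - 4u + 80, which vanishes at u = -5 and u = 4.
Evaluating at the critical points and endpoints: R(-7) = -599/3, R(-5) = -847/3, R(4) = 611/3, R(6) = 121.
Hence the absolute minimum is -847/3 at u = -5.

-847/3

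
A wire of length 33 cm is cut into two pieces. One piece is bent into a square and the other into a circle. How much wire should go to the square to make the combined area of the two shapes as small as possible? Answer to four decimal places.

Let x be the length used for the square. Square side x/4; circle radius (33−x)/(2π).
A(x) = (x/4)² + π·((33−x)/(2π))² = x²/16 + (33−x)²/(4π) for 0 ≤ x ≤ 33. A'(x) = x/8 − (33−x)/(2π) = 0 gives x = 4·33/(π+4) ≈ 18.4833.
A'' = 1/8 + 1/(2π) > 0, so this gives the minimum combined area; x ≈ 18.4833 cm to the square.

18.4833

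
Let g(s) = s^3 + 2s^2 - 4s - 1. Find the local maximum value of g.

g'(s) = 3s^2 + 4s - 4. Setting g'(s) = 0 gives s ∈ {-2, 2/3}.
Second-derivative test with g''(s) = 6s + 4: g''(-2) = -8 < 0 ⇒ local maximum; g''(2/3) = 8 > 0 ⇒ local minimum.
Thus g has its local maximum at s = -2, with value 7.

7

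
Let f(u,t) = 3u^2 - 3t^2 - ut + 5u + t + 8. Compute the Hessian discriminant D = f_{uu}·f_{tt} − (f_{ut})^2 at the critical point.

∂f/∂u = 6u - t + 5 = 0 and ∂f/∂t = -u - 6t + 1 = 0, so (u, t) = (-29/37, 11/37).
The Hessian has f_{uu} = 6, f_{tt} = -6, f_{ut} = -1, giving D = -37 < 0, so the point is a saddle point.
D = (6)·(-6) − (-1)^2 = -37.

-37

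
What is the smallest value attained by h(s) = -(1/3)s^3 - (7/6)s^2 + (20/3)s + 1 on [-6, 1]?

Differentiating, h'(s) = -s^2 - (7/3)s + 20/3; whose only zero in [-6, 1] is s = -4.
Candidates: h(-6) = -9,  h(-4) = -23,  h(1) = 37/6.
So the minimum is h(-4) = -23.

-23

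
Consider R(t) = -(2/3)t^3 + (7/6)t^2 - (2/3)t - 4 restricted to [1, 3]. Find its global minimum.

The derivative is -2t^2 + (7/3)t - 2/3, which has no zeros in [1, 3].
Candidates: R(1) = -25/6, R(3) = -27/2.
The minimum over the interval is -27/2, attained at t = 3.

-27/2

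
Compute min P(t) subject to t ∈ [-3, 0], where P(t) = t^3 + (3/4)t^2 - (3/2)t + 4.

Differentiating, P'(t) = 3t^2 + (3/2)t - 3/2; whose only zero in [-3, 0] is t = -1.
Compare values at every candidate in [-3, 0]: P(-3) = -47/4, P(-1) = 21/4, P(0) = 4.
Hence the absolute minimum is -47/4 at t = -3.

-47/4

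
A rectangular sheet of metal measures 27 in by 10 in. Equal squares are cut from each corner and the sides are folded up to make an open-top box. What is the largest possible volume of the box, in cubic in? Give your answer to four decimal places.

With cut size x, the volume is V(x) = x(27 − 2x)(10 − 2x) for 0 < x < 5.
V'(x) = 12x^2 − 148x + 270. Setting V'(x) = 0 gives x ≈ 2.2261 (the root in (0, 5)).
V''(x) = 24x − 148 is negative there, so this is the maximum; V ≈ 278.4644.

278.4644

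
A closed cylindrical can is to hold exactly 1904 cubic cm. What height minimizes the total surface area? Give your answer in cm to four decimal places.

13.4336

With radius r and height h, πr²h = 1904 so h = 1904/(πr²), and S(r) = 2πr² + 2πrh = 2πr² + 2·1904/r.
S'(r) = 4πr − 2·1904/r² = 0 ⇒ r³ = 1904/(2π), so r ≈ 6.7168 and h = 2r ≈ 13.4336.
S''(r) = 4π + 4·1904/r³ > 0, so this is the minimum; S ≈ 850.4051.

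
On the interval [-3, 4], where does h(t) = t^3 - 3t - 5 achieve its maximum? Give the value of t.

4

Differentiating, h'(t) = 3t^2 - 3; which vanishes at t = -1 and t = 1.
Evaluating at the critical points and endpoints: h(-3) = -23,  h(-1) = -3,  h(1) = -7,  h(4) = 47.
Hence the absolute maximum is 47 at t = 4.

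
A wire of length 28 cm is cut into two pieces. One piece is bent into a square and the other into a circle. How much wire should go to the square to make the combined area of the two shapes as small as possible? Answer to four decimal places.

15.6828

Let x be the length used for the square. Square side x/4; circle radius (28−x)/(2π).
A(x) = (x/4)² + π·((28−x)/(2π))² = x²/16 + (28−x)²/(4π) for 0 ≤ x ≤ 28. A'(x) = x/8 − (28−x)/(2π) = 0 gives x = 4·28/(π+4) ≈ 15.6828.
A'' = 1/8 + 1/(2π) > 0, so this gives the minimum combined area; x ≈ 15.6828 cm to the square.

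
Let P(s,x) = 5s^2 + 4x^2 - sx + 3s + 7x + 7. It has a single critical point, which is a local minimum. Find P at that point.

∂P/∂s = 10s - x + 3 = 0 and ∂P/∂x = -s + 8x + 7 = 0, so (s, x) = (-31/79, -73/79).
The Hessian has P_{ss} = 10, P_{xx} = 8, P_{sx} = -1, giving D = 79 > 0 with P_{ss} > 0, so the point is a local minimum.
P(-31/79, -73/79) = 251/79.

251/79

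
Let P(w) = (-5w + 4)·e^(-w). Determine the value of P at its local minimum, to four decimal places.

-0.8265

P'(w) = (-5)·e^(-w) + (-5w + 4)·(-1)·e^(-w) = (5w - 9)·e^(-w). Since e^(-w) > 0, the only critical point is w = 9/5.
P''(9/5) has the same sign as 5 > 0, so this is a local minimum.
P(9/5) = (-5)·e^(-9/5) ≈ -0.8265.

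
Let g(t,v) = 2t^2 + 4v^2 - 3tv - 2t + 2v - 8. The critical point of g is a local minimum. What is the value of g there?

-196/23

∂g/∂t = 4t - 3v - 2 = 0 and ∂g/∂v = -3t + 8v + 2 = 0, so (t, v) = (10/23, -2/23).
The Hessian has g_{tt} = 4, g_{vv} = 8, g_{tv} = -3, giving D = 23 > 0 with g_{tt} > 0, so the point is a local minimum.
g(10/23, -2/23) = -196/23.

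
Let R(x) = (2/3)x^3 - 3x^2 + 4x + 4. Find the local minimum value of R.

R'(x) = 2x^2 - 6x + 4. Setting R'(x) = 0 gives x ∈ {1, 2}.
Second-derivative test with R''(x) = 4x - 6: R''(1) = -2 < 0 ⇒ local maximum; R''(2) = 2 > 0 ⇒ local minimum.
So the local minimum value is R(2) = 16/3.

16/3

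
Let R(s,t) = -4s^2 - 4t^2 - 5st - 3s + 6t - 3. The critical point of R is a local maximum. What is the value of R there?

∂R/∂s = -8s - 5t - 3 = 0 and ∂R/∂t = -5s - 8t + 6 = 0, so (s, t) = (-18/13, 21/13).
The Hessian has R_{ss} = -8, R_{tt} = -8, R_{st} = -5, giving D = 39 > 0 with R_{ss} < 0, so the point is a local maximum.
R(-18/13, 21/13) = 51/13.

51/13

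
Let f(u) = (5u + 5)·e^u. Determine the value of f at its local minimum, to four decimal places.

Differentiating with the product rule gives f'(u) = (5u + 10)·e^u. Since e^u > 0, the only critical point is u = -2.
f''(-2) has the same sign as 5 > 0, so this is a local minimum.
f(-2) = (-5)·e^(-2) ≈ -0.6767.

-0.6767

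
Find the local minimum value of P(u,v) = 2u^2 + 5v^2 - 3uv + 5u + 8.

123/31

∂P/∂u = 4u - 3v + 5 = 0 and ∂P/∂v = -3u + 10v = 0, so (u, v) = (-50/31, -15/31).
The Hessian has P_{uu} = 4, P_{vv} = 10, P_{uv} = -3, giving D = 31 > 0 with P_{uu} > 0, so the point is a local minimum.
P(-50/31, -15/31) = 123/31.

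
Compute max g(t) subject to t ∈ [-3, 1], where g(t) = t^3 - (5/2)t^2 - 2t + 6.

343/54

The derivative is 3t^2 - 5t - 2, whose only zero in [-3, 1] is t = -1/3.
Evaluating at the critical points and endpoints: g(-3) = -75/2,  g(-1/3) = 343/54,  g(1) = 5/2.
So the maximum is g(-1/3) = 343/54.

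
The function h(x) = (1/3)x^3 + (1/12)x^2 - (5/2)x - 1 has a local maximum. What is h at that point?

601/324

Critical points: h'(x) = x^2 + (1/6)x - 5/2 vanishes at x = -5/3, 3/2.
Second-derivative test with h''(x) = 2x + 1/6: h''(-5/3) = -19/6 < 0 ⇒ local maximum; h''(3/2) = 19/6 > 0 ⇒ local minimum.
Thus h has its local maximum at x = -5/3, with value 601/324.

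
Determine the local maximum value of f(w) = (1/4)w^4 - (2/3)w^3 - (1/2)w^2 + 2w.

13/12

f'(w) = w^3 - 2w^2 - w + 2. Setting f'(w) = 0 gives w ∈ {-1, 1, 2}.
Since f''(w) = 3w^2 - 4w - 1, we get f''(-1) = 6 > 0 ⇒ local minimum; f''(1) = -2 < 0 ⇒ local maximum; f''(2) = 3 > 0 ⇒ local minimum.
Thus f has its local maximum at w = 1, with value 13/12.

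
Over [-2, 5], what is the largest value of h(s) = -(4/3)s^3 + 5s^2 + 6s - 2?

The derivative is -4s^2 + 10s + 6, which vanishes at s = -1/2 and s = 3.
Compare values at every candidate in [-2, 5]: h(-2) = 50/3, h(-1/2) = -43/12, h(3) = 25, h(5) = -41/3.
So the maximum is h(3) = 25.

25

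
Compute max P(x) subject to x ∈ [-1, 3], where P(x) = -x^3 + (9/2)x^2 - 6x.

The derivative is -3x^2 + 9x - 6, which vanishes at x = 1 and x = 2.
Candidates: P(-1) = 23/2, P(1) = -5/2, P(2) = -2, P(3) = -9/2.
The maximum over the interval is 23/2, attained at x = -1.

23/2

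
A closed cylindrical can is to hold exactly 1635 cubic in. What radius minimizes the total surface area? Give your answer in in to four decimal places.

With radius r and height h, πr²h = 1635 so h = 1635/(πr²), and S(r) = 2πr² + 2πrh = 2πr² + 2·1635/r.
S'(r) = 4πr − 2·1635/r² = 0 ⇒ r³ = 1635/(2π), so r ≈ 6.3843 and h = 2r ≈ 12.7686.
S''(r) = 4π + 4·1635/r³ > 0, so this is the minimum; S ≈ 768.2921.

6.3843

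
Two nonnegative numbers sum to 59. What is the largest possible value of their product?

With x + y = 59, the product is P(x) = x(59 − x).
P'(x) = 59 − 2x = 0 gives x = 59/2; P'' = −2 < 0, so this is the maximum.
P = 59/2·59/2 = 3481/4.

3481/4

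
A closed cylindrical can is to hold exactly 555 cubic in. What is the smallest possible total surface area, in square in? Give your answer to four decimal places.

With radius r and height h, πr²h = 555 so h = 555/(πr²), and S(r) = 2πr² + 2πrh = 2πr² + 2·555/r.
S'(r) = 4πr − 2·555/r² = 0 ⇒ r³ = 555/(2π), so r ≈ 4.4535 and h = 2r ≈ 8.9071.
S''(r) = 4π + 4·555/r³ > 0, so this is the minimum; S ≈ 373.8607.

373.8607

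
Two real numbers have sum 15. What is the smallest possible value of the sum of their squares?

With a + b = 15, a^2 + b^2 = a^2 + (15 − a)^2.
The derivative 2a − 2(15 − a) = 4a − 30 vanishes at a = 15/2; second derivative 4 > 0, a minimum.
The minimum is 2·(15/2)^2 = 225/2.

225/2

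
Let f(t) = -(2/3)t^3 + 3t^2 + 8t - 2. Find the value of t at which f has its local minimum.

-1

f'(t) = -2t^2 + 6t + 8. Setting f'(t) = 0 gives t ∈ {-1, 4}.
Since f''(t) = -4t + 6, we get f''(-1) = 10 > 0 ⇒ local minimum; f''(4) = -10 < 0 ⇒ local maximum.
So the local minimum value is f(-1) = -19/3.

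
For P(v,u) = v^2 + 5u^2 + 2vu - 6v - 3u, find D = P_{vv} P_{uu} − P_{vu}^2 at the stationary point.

16

∂P/∂v = 2v + 2u - 6 = 0 and ∂P/∂u = 2v + 10u - 3 = 0, so (v, u) = (27/8, -3/8).
The Hessian has P_{vv} = 2, P_{uu} = 10, P_{vu} = 2, giving D = 16 > 0 with P_{vv} > 0, so the point is a local minimum.
D = (2)·(10) − (2)^2 = 16.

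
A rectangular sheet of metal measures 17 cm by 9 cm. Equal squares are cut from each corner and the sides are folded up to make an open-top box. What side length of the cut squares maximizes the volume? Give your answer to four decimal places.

1.8782

With cut size x, the volume is V(x) = x(17 − 2x)(9 − 2x) for 0 < x < 4.5.
V'(x) = 12x^2 − 104x + 153. Setting V'(x) = 0 gives x ≈ 1.8782 (the root in (0, 4.5)).
V''(x) = 24x − 104 is negative there, so this is the maximum; V ≈ 130.4300.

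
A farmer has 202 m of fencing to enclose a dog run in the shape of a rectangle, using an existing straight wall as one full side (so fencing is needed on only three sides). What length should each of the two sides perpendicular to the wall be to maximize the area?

101/2

Let the sides perpendicular to the wall have length x and the parallel side y, so 2x + y = 202 and the area is A = xy = x(202 − 2x).
A'(x) = 202 − 4x = 0 gives x = 101/2, and A''(x) = −4 < 0 confirms a maximum.
Then y = 202 − 2·101/2 = 101 and A = 10201/2.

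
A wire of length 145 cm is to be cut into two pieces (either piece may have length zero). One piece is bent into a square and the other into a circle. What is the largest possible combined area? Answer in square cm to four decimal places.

Let x be the length used for the square. Square side x/4; circle radius (145−x)/(2π).
A(x) = (x/4)² + π·((145−x)/(2π))² = x²/16 + (145−x)²/(4π) for 0 ≤ x ≤ 145. A'(x) = x/8 − (145−x)/(2π) = 0 gives x = 4·145/(π+4) ≈ 81.2144.
A'' > 0, so the interior critical point is a minimum; the maximum is at an endpoint. A(0) = 1673.1163 and A(145) = 1314.0625, so the largest area is 1673.1163.

1673.1163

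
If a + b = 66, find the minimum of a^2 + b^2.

With a + b = 66, a^2 + b^2 = a^2 + (66 − a)^2.
The derivative 2a − 2(66 − a) = 4a − 132 vanishes at a = 33; second derivative 4 > 0, a minimum.
The minimum is 2·(33)^2 = 2178.

2178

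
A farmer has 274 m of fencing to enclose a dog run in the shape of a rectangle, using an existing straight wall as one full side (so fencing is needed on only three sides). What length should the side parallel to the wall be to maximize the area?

137

Let the sides perpendicular to the wall have length x and the parallel side y, so 2x + y = 274 and the area is A = xy = x(274 − 2x).
A'(x) = 274 − 4x = 0 gives x = 137/2, and A''(x) = −4 < 0 confirms a maximum.
Then y = 274 − 2·137/2 = 137 and A = 18769/2.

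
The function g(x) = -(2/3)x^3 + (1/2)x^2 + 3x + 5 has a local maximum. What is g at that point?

67/8

Critical points: g'(x) = -2x^2 + x + 3 vanishes at x = -1, 3/2.
g''(x) = -4x + 1. g''(-1) = 5 > 0 ⇒ local minimum; g''(3/2) = -5 < 0 ⇒ local maximum.
The local maximum is g(3/2) = 67/8.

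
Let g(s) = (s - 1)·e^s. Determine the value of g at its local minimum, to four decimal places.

-1.0000

g'(s) = 1·e^s + (s - 1)·1·e^s = (s)·e^s. Since e^s > 0, the only critical point is s = 0.
g''(0) has the same sign as 1 > 0, so this is a local minimum.
g(0) = (-1)·e^(0) ≈ -1.0000.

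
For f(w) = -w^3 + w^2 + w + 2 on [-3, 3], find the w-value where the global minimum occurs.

3

Differentiating, f'(w) = -3w^2 + 2w + 1; which vanishes at w = -1/3 and w = 1.
Candidates: f(-3) = 35, f(-1/3) = 49/27, f(1) = 3, f(3) = -13.
So the minimum is f(3) = -13.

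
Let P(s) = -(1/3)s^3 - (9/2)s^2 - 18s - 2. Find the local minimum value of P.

16

P'(s) = -s^2 - 9s - 18. Setting P'(s) = 0 gives s ∈ {-6, -3}.
Second-derivative test with P''(s) = -2s - 9: P''(-6) = 3 > 0 ⇒ local minimum; P''(-3) = -3 < 0 ⇒ local maximum.
The local minimum is P(-6) = 16.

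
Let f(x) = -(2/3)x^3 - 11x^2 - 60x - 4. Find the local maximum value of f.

Critical points: f'(x) = -2x^2 - 22x - 60 vanishes at x = -6, -5.
Since f''(x) = -4x - 22, we get f''(-6) = 2 > 0 ⇒ local minimum; f''(-5) = -2 < 0 ⇒ local maximum.
The local maximum is f(-5) = 313/3.

313/3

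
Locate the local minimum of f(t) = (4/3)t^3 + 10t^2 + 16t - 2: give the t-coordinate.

-1

f'(t) = 4t^2 + 20t + 16 = 0 at t = -4, -1.
Since f''(t) = 8t + 20, we get f''(-4) = -12 < 0 ⇒ local maximum; f''(-1) = 12 > 0 ⇒ local minimum.
The local minimum is f(-1) = -28/3.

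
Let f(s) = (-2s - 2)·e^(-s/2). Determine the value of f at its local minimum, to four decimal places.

-2.4261

f'(s) = (-2)·e^(-s/2) + (-2s - 2)·(-1/2)·e^(-s/2) = (s - 1)·e^(-s/2). Since e^(-s/2) > 0, the only critical point is s = 1.
f''(1) has the same sign as 1 > 0, so this is a local minimum.
f(1) = (-4)·e^(-1/2) ≈ -2.4261.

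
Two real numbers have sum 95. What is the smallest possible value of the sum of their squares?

9025/2

With a + b = 95, a^2 + b^2 = a^2 + (95 − a)^2.
The derivative 2a − 2(95 − a) = 4a − 190 vanishes at a = 95/2; second derivative 4 > 0, a minimum.
The minimum is 2·(95/2)^2 = 9025/2.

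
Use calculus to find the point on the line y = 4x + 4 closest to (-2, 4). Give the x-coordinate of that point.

-2/17

Minimize D(x)^2 = (x + 2)^2 + (4x)^2.
d/dx[D^2] = 2(x + 2) + 2·4·(4x) = 0 ⇒ x = -2/17.
Then y = 60/17 and the distance is √(64/17) ≈ 1.9403.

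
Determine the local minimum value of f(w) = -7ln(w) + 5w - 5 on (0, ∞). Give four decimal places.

-0.3553

f'(w) = -7/w + 5 = 0 gives w = 7/5.
f''(w) = 7/w², which is positive for w > 0, so this is a local minimum.
f(7/5) = -7·ln(7/5) + 7 - 5 ≈ -0.3553.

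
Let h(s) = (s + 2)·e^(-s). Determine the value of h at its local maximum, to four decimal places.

2.7183

By the product rule, h'(s) = (-s - 1)·e^(-s). Since e^(-s) > 0, the only critical point is s = -1.
h''(-1) has the same sign as -1 < 0, so this is a local maximum.
h(-1) = (1)·e^(1) ≈ 2.7183.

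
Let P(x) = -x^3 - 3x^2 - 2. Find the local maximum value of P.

P'(x) = -3x^2 - 6x = 0 at x = -2, 0.
P''(x) = -6x - 6. P''(-2) = 6 > 0 ⇒ local minimum; P''(0) = -6 < 0 ⇒ local maximum.
Thus P has its local maximum at x = 0, with value -2.

-2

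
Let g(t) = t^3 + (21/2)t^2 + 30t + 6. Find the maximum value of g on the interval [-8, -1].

-13/2

g'(t) = 3t^2 + 21t + 30, which vanishes at t = -5 and t = -2.
Evaluating at the critical points and endpoints: g(-8) = -74; g(-5) = -13/2; g(-2) = -20; g(-1) = -29/2.
The maximum over the interval is -13/2, attained at t = -5.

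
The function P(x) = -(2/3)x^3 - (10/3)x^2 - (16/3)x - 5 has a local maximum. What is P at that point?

P'(x) = -2x^2 - (20/3)x - 16/3 = 0 at x = -2, -4/3.
Second-derivative test with P''(x) = -4x - 20/3: P''(-2) = 4/3 > 0 ⇒ local minimum; P''(-4/3) = -4/3 < 0 ⇒ local maximum.
So the local maximum value is P(-4/3) = -181/81.

-181/81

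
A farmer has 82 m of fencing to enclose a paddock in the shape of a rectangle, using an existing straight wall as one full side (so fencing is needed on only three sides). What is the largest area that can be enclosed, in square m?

1681/2

Let the sides perpendicular to the wall have length x and the parallel side y, so 2x + y = 82 and the area is A = xy = x(82 − 2x).
A'(x) = 82 − 4x = 0 gives x = 41/2, and A''(x) = −4 < 0 confirms a maximum.
Then y = 82 − 2·41/2 = 41 and A = 1681/2.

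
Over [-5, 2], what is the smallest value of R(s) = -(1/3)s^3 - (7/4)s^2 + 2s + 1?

-41/3

The derivative is -s^2 - (7/2)s + 2, which vanishes at s = -4 and s = 1/2.
Candidates: R(-5) = -133/12; R(-4) = -41/3; R(1/2) = 73/48; R(2) = -14/3.
Hence the absolute minimum is -41/3 at s = -4.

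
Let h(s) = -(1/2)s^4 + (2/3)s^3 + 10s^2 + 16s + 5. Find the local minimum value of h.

h'(s) = -2s^3 + 2s^2 + 20s + 16 = 0 at s = -2, -1, 4.
Since h''(s) = -6s^2 + 4s + 20, we get h''(-2) = -12 < 0 ⇒ local maximum; h''(-1) = 10 > 0 ⇒ local minimum; h''(4) = -60 < 0 ⇒ local maximum.
The local minimum is h(-1) = -13/6.

-13/6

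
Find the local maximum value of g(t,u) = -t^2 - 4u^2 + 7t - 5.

29/4

∂g/∂t = -2t + 7 = 0 and ∂g/∂u = -8u = 0, so (t, u) = (7/2, 0).
The Hessian has g_{tt} = -2, g_{uu} = -8, g_{tu} = 0, giving D = 16 > 0 with g_{tt} < 0, so the point is a local maximum.
g(7/2, 0) = 29/4.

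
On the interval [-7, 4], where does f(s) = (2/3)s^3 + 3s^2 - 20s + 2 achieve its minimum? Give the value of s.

2

Differentiating, f'(s) = 2s^2 + 6s - 20; which vanishes at s = -5 and s = 2.
Candidates: f(-7) = 181/3,  f(-5) = 281/3,  f(2) = -62/3,  f(4) = 38/3.
Hence the absolute minimum is -62/3 at s = 2.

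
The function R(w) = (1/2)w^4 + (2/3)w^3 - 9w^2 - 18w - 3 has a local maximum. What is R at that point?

35/6

R'(w) = 2w^3 + 2w^2 - 18w - 18. Setting R'(w) = 0 gives w ∈ {-3, -1, 3}.
R''(w) = 6w^2 + 4w - 18. R''(-3) = 24 > 0 ⇒ local minimum; R''(-1) = -16 < 0 ⇒ local maximum; R''(3) = 48 > 0 ⇒ local minimum.
So the local maximum value is R(-1) = 35/6.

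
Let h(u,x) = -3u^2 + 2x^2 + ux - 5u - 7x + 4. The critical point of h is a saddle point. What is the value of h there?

∂h/∂u = -6u + x - 5 = 0 and ∂h/∂x = u + 4x - 7 = 0, so (u, x) = (-13/25, 47/25).
The Hessian has h_{uu} = -6, h_{xx} = 4, h_{ux} = 1, giving D = -25 < 0, so the point is a saddle point.
h(-13/25, 47/25) = -32/25.

-32/25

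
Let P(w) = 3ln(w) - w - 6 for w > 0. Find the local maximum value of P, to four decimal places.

P'(w) = 3/w − 1 = 0 gives w = 3.
P''(w) = -3/w², which is negative for w > 0, so this is a local maximum.
P(3) = 3·ln(3) - 3 - 6 ≈ -5.7042.

-5.7042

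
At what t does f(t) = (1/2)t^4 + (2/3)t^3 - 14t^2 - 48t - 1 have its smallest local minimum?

f'(t) = 2t^3 + 2t^2 - 28t - 48 = 0 at t = -3, -2, 4.
Since f''(t) = 6t^2 + 4t - 28, we get f''(-3) = 14 > 0 ⇒ local minimum; f''(-2) = -12 < 0 ⇒ local maximum; f''(4) = 84 > 0 ⇒ local minimum.
Thus f has its smallest local minimum at t = 4, with value -739/3.

4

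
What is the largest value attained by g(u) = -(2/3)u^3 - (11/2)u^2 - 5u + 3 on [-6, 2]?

101/24

The derivative is -2u^2 - 11u - 5, which vanishes at u = -5 and u = -1/2.
Evaluating at the critical points and endpoints: g(-6) = -21,  g(-5) = -157/6,  g(-1/2) = 101/24,  g(2) = -103/3.
The maximum over the interval is 101/24, attained at u = -1/2.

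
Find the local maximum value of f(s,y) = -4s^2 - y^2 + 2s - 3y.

5/2

∂f/∂s = -8s + 2 = 0 and ∂f/∂y = -2y - 3 = 0, so (s, y) = (1/4, -3/2).
The Hessian has f_{ss} = -8, f_{yy} = -2, f_{sy} = 0, giving D = 16 > 0 with f_{ss} < 0, so the point is a local maximum.
f(1/4, -3/2) = 5/2.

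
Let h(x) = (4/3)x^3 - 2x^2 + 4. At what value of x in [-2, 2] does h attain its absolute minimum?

-2

h'(x) = 4x^2 - 4x, which vanishes at x = 0 and x = 1.
Compare values at every candidate in [-2, 2]: h(-2) = -44/3; h(0) = 4; h(1) = 10/3; h(2) = 20/3.
So the minimum is h(-2) = -44/3.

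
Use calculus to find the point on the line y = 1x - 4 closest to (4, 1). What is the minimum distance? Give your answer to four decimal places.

0.7071

Minimize D(x)^2 = (x - 4)^2 + (x - 5)^2.
d/dx[D^2] = 2(x - 4) + 2·1·(x - 5) = 0 ⇒ x = 9/2.
Then y = 1/2 and the distance is √(1/2) ≈ 0.7071.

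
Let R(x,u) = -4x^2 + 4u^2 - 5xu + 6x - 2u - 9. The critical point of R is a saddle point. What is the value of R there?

∂R/∂x = -8x - 5u + 6 = 0 and ∂R/∂u = -5x + 8u - 2 = 0, so (x, u) = (38/89, 46/89).
The Hessian has R_{xx} = -8, R_{uu} = 8, R_{xu} = -5, giving D = -89 < 0, so the point is a saddle point.
R(38/89, 46/89) = -733/89.

-733/89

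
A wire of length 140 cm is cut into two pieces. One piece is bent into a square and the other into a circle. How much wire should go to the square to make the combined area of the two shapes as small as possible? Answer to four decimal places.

78.4139

Let x be the length used for the square. Square side x/4; circle radius (140−x)/(2π).
A(x) = (x/4)² + π·((140−x)/(2π))² = x²/16 + (140−x)²/(4π) for 0 ≤ x ≤ 140. A'(x) = x/8 − (140−x)/(2π) = 0 gives x = 4·140/(π+4) ≈ 78.4139.
A'' = 1/8 + 1/(2π) > 0, so this gives the minimum combined area; x ≈ 78.4139 cm to the square.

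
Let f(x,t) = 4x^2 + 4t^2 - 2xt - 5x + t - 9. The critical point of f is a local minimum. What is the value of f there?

-317/30

∂f/∂x = 8x - 2t - 5 = 0 and ∂f/∂t = -2x + 8t + 1 = 0, so (x, t) = (19/30, 1/30).
The Hessian has f_{xx} = 8, f_{tt} = 8, f_{xt} = -2, giving D = 60 > 0 with f_{xx} > 0, so the point is a local minimum.
f(19/30, 1/30) = -317/30.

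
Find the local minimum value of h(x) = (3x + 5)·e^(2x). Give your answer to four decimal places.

-0.0197

Differentiating with the product rule gives h'(x) = (6x + 13)·e^(2x). Since e^(2x) > 0, the only critical point is x = -13/6.
h''(-13/6) has the same sign as 6 > 0, so this is a local minimum.
h(-13/6) = (-3/2)·e^(-13/3) ≈ -0.0197.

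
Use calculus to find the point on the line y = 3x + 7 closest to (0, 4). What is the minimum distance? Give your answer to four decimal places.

0.9487

Minimize D(x)^2 = (x + 0)^2 + (3x + 3)^2.
d/dx[D^2] = 2(x + 0) + 2·3·(3x + 3) = 0 ⇒ x = -9/10.
Then y = 43/10 and the distance is √(9/10) ≈ 0.9487.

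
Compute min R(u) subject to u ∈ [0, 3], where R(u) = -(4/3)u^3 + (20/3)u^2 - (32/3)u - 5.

Differentiating, R'(u) = -4u^2 + (40/3)u - 32/3; which vanishes at u = 4/3 and u = 2.
Compare values at every candidate in [0, 3]: R(0) = -5,  R(4/3) = -853/81,  R(2) = -31/3,  R(3) = -13.
Hence the absolute minimum is -13 at u = 3.

-13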